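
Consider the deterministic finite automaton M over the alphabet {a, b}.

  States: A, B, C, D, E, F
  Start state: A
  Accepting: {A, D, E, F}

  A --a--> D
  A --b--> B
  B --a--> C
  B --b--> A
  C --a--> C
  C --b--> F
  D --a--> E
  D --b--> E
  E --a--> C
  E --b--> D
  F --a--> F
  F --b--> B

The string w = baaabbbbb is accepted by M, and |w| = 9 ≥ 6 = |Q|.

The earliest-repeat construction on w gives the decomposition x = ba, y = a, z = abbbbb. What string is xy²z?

baaaabbbbb

xy^2z = ba·a·a·abbbbb = baaaabbbbb.
Reading y = a takes M from C back to C, so after x·y·y the machine is still in C, and z then leads to the accepting state A. Hence baaaabbbbb ∈ L(M).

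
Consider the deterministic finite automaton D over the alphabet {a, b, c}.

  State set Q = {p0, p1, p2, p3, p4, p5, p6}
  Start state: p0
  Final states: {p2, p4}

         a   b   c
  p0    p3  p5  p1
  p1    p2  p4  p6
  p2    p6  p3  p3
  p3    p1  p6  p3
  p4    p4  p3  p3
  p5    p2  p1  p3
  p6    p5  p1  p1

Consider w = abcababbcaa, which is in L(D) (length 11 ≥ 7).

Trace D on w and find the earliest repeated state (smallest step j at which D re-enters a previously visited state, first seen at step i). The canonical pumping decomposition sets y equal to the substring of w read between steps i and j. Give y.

State sequence: p0 -a-> p3 -b-> p6 -c-> p1 -a-> p2 -b-> p3 -a-> p1 -b-> p4 -b-> p3 -c-> p3 -a-> p1 -a-> p2
First repeat at step 5: p3 was already visited.

So i = 1, j = 5, giving x = w[0:1] = a, y = w[1:5] = bcab, z = w[5:11] = abbcaa.
Check: |xy| = 5 ≤ 7 and |y| = 4 ≥ 1. Reading y takes D from p3 back to p3, so every xyⁱz is accepted.
The DFA has 7 states, so the proof of the pumping lemma guarantees a repeated state among the first 7+1 visited; the segment between the two visits is the pumpable y.

bcab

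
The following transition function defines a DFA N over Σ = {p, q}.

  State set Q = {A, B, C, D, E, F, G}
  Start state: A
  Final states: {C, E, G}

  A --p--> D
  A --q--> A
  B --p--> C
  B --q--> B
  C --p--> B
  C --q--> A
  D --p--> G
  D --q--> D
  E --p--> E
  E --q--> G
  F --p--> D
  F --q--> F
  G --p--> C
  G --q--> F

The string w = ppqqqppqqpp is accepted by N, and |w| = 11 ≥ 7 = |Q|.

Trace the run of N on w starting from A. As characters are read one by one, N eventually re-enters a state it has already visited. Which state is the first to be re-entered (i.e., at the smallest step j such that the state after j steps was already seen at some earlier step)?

F

Run of N on w = p p q q q p p q q p p:
  step 0: A  (start)
  step 1: D  (read p: A→D)
  step 2: G  (read p: D→G)
  step 3: F  (read q: G→F)
  step 4: F  (read q: F→F)   ← first repeat (F seen earlier)
  step 5: F  (read q: F→F)
  step 6: D  (read p: F→D)
  step 7: G  (read p: D→G)
  step 8: F  (read q: G→F)
  step 9: F  (read q: F→F)
  step 10: D  (read p: F→D)
  step 11: G  (read p: D→G)

The earliest repeat is at step j = 4: N is in F, which it already visited at step i = 3.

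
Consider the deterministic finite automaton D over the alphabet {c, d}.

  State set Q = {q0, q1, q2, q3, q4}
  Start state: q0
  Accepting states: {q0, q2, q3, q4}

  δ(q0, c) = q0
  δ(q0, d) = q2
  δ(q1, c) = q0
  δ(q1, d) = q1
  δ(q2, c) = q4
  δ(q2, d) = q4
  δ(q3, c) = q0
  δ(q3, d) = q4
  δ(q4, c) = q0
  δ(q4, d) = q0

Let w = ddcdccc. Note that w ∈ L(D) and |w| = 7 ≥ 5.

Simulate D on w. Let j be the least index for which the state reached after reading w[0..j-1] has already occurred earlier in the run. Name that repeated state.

q0

Run of D on w = d d c d c c c:
  step 0: q0  (start)
  step 1: q2  (read d: q0→q2)
  step 2: q4  (read d: q2→q4)
  step 3: q0  (read c: q4→q0)   ← first repeat (q0 seen earlier)
  step 4: q2  (read d: q0→q2)
  step 5: q4  (read c: q2→q4)
  step 6: q0  (read c: q4→q0)
  step 7: q0  (read c: q0→q0)

The earliest repeat is at step j = 3: D is in q0, which it already visited at step i = 0.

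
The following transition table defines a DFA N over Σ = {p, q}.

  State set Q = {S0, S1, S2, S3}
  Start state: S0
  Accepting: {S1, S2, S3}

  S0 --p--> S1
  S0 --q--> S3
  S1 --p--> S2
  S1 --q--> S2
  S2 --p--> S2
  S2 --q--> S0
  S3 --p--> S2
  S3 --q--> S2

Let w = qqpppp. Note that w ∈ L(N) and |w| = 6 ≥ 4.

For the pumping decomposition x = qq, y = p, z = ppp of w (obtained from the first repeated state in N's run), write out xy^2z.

qqppppp

xy^2z = qq·p·p·ppp = qqppppp.
Reading y = p takes N from S2 back to S2, so after x·y·y the machine is still in S2, and z then leads to the accepting state S2. Hence qqppppp ∈ L(N).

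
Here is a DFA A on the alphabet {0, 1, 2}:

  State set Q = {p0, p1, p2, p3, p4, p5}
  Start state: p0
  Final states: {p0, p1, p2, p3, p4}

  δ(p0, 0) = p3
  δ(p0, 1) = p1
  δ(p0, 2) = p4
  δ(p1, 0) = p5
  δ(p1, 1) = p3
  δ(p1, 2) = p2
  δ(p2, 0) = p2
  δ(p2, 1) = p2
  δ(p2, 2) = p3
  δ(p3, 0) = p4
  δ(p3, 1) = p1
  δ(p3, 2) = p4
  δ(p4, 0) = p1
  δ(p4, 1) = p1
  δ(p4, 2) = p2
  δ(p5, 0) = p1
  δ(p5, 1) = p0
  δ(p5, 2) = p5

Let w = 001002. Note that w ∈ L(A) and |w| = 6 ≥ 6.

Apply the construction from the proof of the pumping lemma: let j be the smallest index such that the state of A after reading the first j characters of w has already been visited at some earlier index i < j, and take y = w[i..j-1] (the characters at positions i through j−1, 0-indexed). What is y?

00

Run of A on w = 0 0 1 0 0 2:
  step 0: p0  (start)
  step 1: p3  (read 0: p0→p3)
  step 2: p4  (read 0: p3→p4)
  step 3: p1  (read 1: p4→p1)
  step 4: p5  (read 0: p1→p5)
  step 5: p1  (read 0: p5→p1)   ← first repeat (p1 seen earlier)
  step 6: p2  (read 2: p1→p2)

So i = 3, j = 5, giving x = w[0:3] = 001, y = w[3:5] = 00, z = w[5:6] = 2.
Check: |xy| = 5 ≤ 6 and |y| = 2 ≥ 1. Reading y takes A from p1 back to p1, so every xyⁱz is accepted.
The DFA has 6 states, so the proof of the pumping lemma guarantees a repeated state among the first 6+1 visited; the segment between the two visits is the pumpable y.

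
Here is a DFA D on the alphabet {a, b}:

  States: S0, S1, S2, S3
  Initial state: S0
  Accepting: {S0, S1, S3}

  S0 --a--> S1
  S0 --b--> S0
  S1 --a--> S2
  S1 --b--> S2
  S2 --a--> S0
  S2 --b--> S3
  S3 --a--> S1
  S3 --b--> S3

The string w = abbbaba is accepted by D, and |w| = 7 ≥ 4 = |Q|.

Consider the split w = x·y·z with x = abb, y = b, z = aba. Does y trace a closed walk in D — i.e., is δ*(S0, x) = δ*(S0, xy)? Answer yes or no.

State sequence: S0 -a-> S1 -b-> S2 -b-> S3 -b-> S3

After x (step 3): S3. After xy (step 4): S3.
They match, so y = b drives D around a cycle from S3 back to itself; pumping y any number of times keeps D in S3 before reading z, and xyⁱz ∈ L(D) for every i ≥ 0.

yes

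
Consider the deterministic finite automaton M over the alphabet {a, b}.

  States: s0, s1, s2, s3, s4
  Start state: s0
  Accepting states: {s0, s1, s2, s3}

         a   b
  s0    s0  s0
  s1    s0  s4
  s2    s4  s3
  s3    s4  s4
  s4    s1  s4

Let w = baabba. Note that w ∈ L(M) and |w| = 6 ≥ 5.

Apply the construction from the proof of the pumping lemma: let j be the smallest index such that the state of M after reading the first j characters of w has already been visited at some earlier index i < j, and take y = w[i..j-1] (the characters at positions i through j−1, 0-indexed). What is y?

State sequence: s0 -b-> s0 -a-> s0 -a-> s0 -b-> s0 -b-> s0 -a-> s0
First repeat at step 1: s0 was already visited.

So i = 0, j = 1, giving x = w[0:0] = ε, y = w[0:1] = b, z = w[1:6] = aabba.
Check: |xy| = 1 ≤ 5 and |y| = 1 ≥ 1. Reading y takes M from s0 back to s0, so every xyⁱz is accepted.
Since M has 5 states, any run of length ≥ 5 visits 5+1 states, so by pigeonhole some state repeats within the first 5 steps — that repeat gives the pumpable loop.

b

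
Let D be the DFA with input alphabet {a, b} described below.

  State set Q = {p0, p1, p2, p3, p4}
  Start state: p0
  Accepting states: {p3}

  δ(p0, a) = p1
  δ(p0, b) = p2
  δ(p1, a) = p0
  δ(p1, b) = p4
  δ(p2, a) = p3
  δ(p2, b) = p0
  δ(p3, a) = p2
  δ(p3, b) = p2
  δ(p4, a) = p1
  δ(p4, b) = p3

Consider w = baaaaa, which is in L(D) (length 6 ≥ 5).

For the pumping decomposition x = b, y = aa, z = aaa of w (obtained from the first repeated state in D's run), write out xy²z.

xy^2z = b·aa·aa·aaa = baaaaaaa.
Reading y = aa takes D from p2 back to p2, so after x·y·y the machine is still in p2, and z then leads to the accepting state p3. Hence baaaaaaa ∈ L(D).

baaaaaaa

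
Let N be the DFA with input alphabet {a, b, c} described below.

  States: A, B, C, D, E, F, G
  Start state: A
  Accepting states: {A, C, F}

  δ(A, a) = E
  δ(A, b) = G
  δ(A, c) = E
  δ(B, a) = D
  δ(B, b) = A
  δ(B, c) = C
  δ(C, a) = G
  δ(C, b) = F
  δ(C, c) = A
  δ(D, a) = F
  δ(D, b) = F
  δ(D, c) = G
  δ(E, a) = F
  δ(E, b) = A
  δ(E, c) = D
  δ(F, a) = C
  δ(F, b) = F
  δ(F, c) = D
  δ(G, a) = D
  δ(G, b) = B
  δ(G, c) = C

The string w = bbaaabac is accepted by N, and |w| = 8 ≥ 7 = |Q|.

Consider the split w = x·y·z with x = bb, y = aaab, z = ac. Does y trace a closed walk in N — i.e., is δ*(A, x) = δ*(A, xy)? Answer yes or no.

no

State sequence: A -b-> G -b-> B -a-> D -a-> F -a-> C -b-> F

After x (step 2): B. After xy (step 6): F.
They differ (B ≠ F), so y is not a cycle from the state after x; this split is not the one the pumping-lemma construction produces, and pumping y need not keep the string in L(N).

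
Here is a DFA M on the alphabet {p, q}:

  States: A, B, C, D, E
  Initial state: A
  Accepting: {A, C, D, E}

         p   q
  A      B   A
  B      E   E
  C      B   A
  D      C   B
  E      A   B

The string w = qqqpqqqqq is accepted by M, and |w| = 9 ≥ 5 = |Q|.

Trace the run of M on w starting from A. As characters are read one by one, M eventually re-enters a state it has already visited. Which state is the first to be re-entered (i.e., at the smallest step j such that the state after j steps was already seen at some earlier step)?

Run of M on w = q q q p q q q q q:
  step 0: A  (start)
  step 1: A  (read q: A→A)   ← first repeat (A seen earlier)
  step 2: A  (read q: A→A)
  step 3: A  (read q: A→A)
  step 4: B  (read p: A→B)
  step 5: E  (read q: B→E)
  step 6: B  (read q: E→B)
  step 7: E  (read q: B→E)
  step 8: B  (read q: E→B)
  step 9: E  (read q: B→E)

The earliest repeat is at step j = 1: M is in A, which it already visited at step i = 0.
Pumping length from the standard proof: p = 5 (the number of states). The repeated state found above gives |xy| = j ≤ 5 and |y| = j − i ≥ 1.

A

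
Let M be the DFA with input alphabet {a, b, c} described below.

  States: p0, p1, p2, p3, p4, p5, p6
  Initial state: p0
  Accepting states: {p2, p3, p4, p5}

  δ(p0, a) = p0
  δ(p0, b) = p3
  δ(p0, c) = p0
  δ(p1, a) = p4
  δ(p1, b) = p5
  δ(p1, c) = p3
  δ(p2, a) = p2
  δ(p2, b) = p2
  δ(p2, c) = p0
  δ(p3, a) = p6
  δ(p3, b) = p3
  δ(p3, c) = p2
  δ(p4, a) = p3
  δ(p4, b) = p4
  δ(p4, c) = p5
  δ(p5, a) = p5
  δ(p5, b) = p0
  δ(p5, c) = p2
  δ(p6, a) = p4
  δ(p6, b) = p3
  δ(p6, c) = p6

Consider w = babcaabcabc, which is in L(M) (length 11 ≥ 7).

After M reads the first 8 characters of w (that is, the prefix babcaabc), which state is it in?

State sequence: p0 -b-> p3 -a-> p6 -b-> p3 -c-> p2 -a-> p2 -a-> p2 -b-> p2 -c-> p0

After reading 8 characters, M is in state p0.
(This kind of state-tracing is the core of the pumping-lemma construction: with 7 states, pigeonhole forces a repeat within the first 7 steps.)

p0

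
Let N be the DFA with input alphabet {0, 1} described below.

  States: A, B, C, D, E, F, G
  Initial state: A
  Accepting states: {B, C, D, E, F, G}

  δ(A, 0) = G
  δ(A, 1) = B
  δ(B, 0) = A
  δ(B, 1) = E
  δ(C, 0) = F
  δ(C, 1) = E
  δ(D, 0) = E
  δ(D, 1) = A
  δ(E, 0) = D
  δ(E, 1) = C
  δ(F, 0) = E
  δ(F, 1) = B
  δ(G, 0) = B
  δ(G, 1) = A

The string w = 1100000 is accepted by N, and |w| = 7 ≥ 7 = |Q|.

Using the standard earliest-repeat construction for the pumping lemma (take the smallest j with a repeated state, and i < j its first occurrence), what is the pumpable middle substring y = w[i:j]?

State sequence: A -1-> B -1-> E -0-> D -0-> E -0-> D -0-> E -0-> D
First repeat at step 4: E was already visited.

So i = 2, j = 4, giving x = w[0:2] = 11, y = w[2:4] = 00, z = w[4:7] = 000.
Check: |xy| = 4 ≤ 7 and |y| = 2 ≥ 1. Reading y takes N from E back to E, so every xyⁱz is accepted.
With |Q| = 7, pigeonhole forces a state repeat no later than step 7; the substring read between the first and second visits to that state can be pumped.

00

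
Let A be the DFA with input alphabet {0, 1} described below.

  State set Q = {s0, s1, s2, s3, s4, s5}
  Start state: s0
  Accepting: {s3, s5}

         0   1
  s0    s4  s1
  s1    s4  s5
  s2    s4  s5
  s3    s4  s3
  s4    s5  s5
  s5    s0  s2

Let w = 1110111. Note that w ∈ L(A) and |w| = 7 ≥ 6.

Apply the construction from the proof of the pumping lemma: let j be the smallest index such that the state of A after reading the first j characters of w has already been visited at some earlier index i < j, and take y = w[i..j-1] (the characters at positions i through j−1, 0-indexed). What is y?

101

Run of A on w = 1 1 1 0 1 1 1:
  step 0: s0  (start)
  step 1: s1  (read 1: s0→s1)
  step 2: s5  (read 1: s1→s5)
  step 3: s2  (read 1: s5→s2)
  step 4: s4  (read 0: s2→s4)
  step 5: s5  (read 1: s4→s5)   ← first repeat (s5 seen earlier)
  step 6: s2  (read 1: s5→s2)
  step 7: s5  (read 1: s2→s5)

So i = 2, j = 5, giving x = w[0:2] = 11, y = w[2:5] = 101, z = w[5:7] = 11.
Check: |xy| = 5 ≤ 6 and |y| = 3 ≥ 1. Reading y takes A from s5 back to s5, so every xyⁱz is accepted.
Since A has 6 states, any run of length ≥ 6 visits 6+1 states, so by pigeonhole some state repeats within the first 6 steps — that repeat gives the pumpable loop.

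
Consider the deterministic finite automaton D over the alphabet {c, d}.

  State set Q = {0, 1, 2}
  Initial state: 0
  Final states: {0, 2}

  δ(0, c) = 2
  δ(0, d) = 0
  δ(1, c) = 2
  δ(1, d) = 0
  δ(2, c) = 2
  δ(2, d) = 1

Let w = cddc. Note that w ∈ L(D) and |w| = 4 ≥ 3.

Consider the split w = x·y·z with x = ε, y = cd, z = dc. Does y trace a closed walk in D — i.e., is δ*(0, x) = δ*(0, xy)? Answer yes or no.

State sequence: 0 -c-> 2 -d-> 1

After x (step 0): 0. After xy (step 2): 1.
They differ (0 ≠ 1), so y is not a cycle from the state after x; this split is not the one the pumping-lemma construction produces, and pumping y need not keep the string in L(D).

no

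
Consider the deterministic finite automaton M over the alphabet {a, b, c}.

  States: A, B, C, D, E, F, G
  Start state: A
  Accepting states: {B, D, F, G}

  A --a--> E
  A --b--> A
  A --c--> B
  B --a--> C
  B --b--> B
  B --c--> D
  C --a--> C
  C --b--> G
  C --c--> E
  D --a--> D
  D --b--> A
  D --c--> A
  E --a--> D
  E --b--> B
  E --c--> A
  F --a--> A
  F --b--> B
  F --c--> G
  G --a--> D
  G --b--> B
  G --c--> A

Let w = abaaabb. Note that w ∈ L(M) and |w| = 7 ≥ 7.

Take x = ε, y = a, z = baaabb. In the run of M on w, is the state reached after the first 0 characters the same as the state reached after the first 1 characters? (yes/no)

no

State sequence: A -a-> E

After x (step 0): A. After xy (step 1): E.
They differ (A ≠ E), so y is not a cycle from the state after x; this split is not the one the pumping-lemma construction produces, and pumping y need not keep the string in L(M).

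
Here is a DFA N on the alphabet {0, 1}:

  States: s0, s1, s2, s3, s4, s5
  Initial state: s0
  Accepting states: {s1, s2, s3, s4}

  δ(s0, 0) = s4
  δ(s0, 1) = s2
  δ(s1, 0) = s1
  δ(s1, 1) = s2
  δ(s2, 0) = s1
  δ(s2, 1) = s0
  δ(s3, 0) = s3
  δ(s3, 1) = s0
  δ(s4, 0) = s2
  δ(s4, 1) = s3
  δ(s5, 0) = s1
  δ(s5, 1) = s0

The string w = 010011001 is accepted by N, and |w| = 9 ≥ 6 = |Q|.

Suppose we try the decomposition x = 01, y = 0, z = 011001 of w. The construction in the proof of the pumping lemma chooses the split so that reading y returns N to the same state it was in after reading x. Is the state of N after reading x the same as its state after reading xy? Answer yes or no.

State sequence: s0 -0-> s4 -1-> s3 -0-> s3

After x (step 2): s3. After xy (step 3): s3.
They match, so y = 0 drives N around a cycle from s3 back to itself; pumping y any number of times keeps N in s3 before reading z, and xyⁱz ∈ L(N) for every i ≥ 0.

yes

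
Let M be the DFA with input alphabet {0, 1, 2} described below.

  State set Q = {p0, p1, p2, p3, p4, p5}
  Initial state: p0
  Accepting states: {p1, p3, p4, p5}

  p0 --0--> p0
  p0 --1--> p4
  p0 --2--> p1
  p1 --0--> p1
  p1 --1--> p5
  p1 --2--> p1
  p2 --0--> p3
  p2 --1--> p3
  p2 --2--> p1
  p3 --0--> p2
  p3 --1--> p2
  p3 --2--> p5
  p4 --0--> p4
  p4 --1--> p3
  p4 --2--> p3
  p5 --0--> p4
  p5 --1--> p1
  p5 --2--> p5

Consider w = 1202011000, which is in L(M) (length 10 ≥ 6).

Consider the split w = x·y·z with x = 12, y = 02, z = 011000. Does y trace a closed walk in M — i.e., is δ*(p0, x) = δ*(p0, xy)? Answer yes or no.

no

Run of M on the first 4 characters of w = 1 2 0 2:
  step 0: p0  (start)
  step 1: p4  (read 1: p0→p4)
  step 2: p3  (read 2: p4→p3)
  step 3: p2  (read 0: p3→p2)
  step 4: p1  (read 2: p2→p1)

After x (step 2): p3. After xy (step 4): p1.
They differ (p3 ≠ p1), so y is not a cycle from the state after x; this split is not the one the pumping-lemma construction produces, and pumping y need not keep the string in L(M).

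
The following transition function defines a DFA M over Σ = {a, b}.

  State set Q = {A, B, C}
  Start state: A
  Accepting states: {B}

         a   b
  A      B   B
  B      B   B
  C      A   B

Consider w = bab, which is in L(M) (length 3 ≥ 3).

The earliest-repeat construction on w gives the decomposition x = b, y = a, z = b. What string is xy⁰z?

bb

xy⁰z = xz = b·b = bb.
Reading y = a takes M from B back to B, so after x the machine is still in B, and z then leads to the accepting state B. Hence bb ∈ L(M).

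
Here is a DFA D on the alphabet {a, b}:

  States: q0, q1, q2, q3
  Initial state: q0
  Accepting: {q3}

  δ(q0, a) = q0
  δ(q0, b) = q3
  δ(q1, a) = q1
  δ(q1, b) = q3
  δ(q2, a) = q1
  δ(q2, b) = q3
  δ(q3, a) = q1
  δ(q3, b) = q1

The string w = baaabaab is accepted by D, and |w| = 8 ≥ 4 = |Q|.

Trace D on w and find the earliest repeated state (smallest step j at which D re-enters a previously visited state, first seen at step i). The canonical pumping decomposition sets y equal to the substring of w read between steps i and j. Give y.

a

State sequence: q0 -b-> q3 -a-> q1 -a-> q1 -a-> q1 -b-> q3 -a-> q1 -a-> q1 -b-> q3
First repeat at step 3: q1 was already visited.

So i = 2, j = 3, giving x = w[0:2] = ba, y = w[2:3] = a, z = w[3:8] = abaab.
Check: |xy| = 3 ≤ 4 and |y| = 1 ≥ 1. Reading y takes D from q1 back to q1, so every xyⁱz is accepted.
With |Q| = 4, pigeonhole forces a state repeat no later than step 4; the substring read between the first and second visits to that state can be pumped.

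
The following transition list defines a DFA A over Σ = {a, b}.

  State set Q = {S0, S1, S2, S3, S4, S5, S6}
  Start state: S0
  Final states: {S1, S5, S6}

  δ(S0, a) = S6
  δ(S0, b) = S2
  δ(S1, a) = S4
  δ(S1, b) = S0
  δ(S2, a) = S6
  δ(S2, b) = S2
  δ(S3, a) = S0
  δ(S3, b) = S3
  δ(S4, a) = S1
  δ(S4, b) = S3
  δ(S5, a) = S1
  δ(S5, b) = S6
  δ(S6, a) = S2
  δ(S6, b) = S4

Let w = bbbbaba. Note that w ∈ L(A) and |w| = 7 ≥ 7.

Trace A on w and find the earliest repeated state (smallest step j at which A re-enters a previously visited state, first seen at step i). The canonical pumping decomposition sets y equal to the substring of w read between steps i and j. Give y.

b

Run of A on w = b b b b a b a:
  step 0: S0  (start)
  step 1: S2  (read b: S0→S2)
  step 2: S2  (read b: S2→S2)   ← first repeat (S2 seen earlier)
  step 3: S2  (read b: S2→S2)
  step 4: S2  (read b: S2→S2)
  step 5: S6  (read a: S2→S6)
  step 6: S4  (read b: S6→S4)
  step 7: S1  (read a: S4→S1)

So i = 1, j = 2, giving x = w[0:1] = b, y = w[1:2] = b, z = w[2:7] = bbaba.
Check: |xy| = 2 ≤ 7 and |y| = 1 ≥ 1. Reading y takes A from S2 back to S2, so every xyⁱz is accepted.
The DFA has 7 states, so the proof of the pumping lemma guarantees a repeated state among the first 7+1 visited; the segment between the two visits is the pumpable y.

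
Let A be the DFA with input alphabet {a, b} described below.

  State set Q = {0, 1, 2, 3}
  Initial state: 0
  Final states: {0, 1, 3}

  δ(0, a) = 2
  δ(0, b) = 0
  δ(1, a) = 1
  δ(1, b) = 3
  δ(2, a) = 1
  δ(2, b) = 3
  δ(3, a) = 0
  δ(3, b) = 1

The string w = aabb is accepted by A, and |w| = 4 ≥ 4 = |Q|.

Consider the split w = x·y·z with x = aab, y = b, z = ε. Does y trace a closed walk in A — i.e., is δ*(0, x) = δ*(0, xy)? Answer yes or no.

State sequence: 0 -a-> 2 -a-> 1 -b-> 3 -b-> 1

After x (step 3): 3. After xy (step 4): 1.
They differ (3 ≠ 1), so y is not a cycle from the state after x; this split is not the one the pumping-lemma construction produces, and pumping y need not keep the string in L(A).

no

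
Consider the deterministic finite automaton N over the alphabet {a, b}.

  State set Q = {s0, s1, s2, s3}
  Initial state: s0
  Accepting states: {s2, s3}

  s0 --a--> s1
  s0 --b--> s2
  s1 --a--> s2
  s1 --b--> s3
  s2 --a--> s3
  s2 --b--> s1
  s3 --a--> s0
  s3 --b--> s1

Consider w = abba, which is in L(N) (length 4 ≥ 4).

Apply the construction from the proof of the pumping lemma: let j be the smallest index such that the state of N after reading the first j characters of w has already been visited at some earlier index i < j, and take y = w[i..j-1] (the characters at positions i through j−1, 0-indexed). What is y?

Run of N on w = a b b a:
  step 0: s0  (start)
  step 1: s1  (read a: s0→s1)
  step 2: s3  (read b: s1→s3)
  step 3: s1  (read b: s3→s1)   ← first repeat (s1 seen earlier)
  step 4: s2  (read a: s1→s2)

So i = 1, j = 3, giving x = w[0:1] = a, y = w[1:3] = bb, z = w[3:4] = a.
Check: |xy| = 3 ≤ 4 and |y| = 2 ≥ 1. Reading y takes N from s1 back to s1, so every xyⁱz is accepted.

bb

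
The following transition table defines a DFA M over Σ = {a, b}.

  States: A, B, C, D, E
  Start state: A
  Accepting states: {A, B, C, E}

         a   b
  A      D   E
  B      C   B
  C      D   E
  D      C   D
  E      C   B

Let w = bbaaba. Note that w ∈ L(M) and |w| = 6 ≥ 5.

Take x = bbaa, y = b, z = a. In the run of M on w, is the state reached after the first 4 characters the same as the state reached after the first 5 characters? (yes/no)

State sequence: A -b-> E -b-> B -a-> C -a-> D -b-> D

After x (step 4): D. After xy (step 5): D.
They match, so y = b drives M around a cycle from D back to itself; pumping y any number of times keeps M in D before reading z, and xyⁱz ∈ L(M) for every i ≥ 0.

yes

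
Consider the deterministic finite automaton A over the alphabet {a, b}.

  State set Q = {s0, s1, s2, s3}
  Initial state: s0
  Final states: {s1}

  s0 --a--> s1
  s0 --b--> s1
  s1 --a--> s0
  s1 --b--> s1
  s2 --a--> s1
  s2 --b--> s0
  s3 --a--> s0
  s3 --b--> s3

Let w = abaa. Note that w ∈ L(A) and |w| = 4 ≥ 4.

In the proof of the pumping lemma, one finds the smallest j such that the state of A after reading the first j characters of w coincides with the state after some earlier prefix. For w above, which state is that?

State sequence: s0 -a-> s1 -b-> s1 -a-> s0 -a-> s1
First repeat at step 2: s1 was already visited.

The earliest repeat is at step j = 2: A is in s1, which it already visited at step i = 1.

s1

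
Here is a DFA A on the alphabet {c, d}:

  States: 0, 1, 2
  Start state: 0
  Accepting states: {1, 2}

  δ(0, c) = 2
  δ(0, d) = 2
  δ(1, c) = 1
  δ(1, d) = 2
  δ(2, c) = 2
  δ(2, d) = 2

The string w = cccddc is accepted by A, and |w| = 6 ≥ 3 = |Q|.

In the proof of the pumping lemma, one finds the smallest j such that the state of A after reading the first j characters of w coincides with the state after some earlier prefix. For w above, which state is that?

2

Run of A on w = c c c d d c:
  step 0: 0  (start)
  step 1: 2  (read c: 0→2)
  step 2: 2  (read c: 2→2)   ← first repeat (2 seen earlier)
  step 3: 2  (read c: 2→2)
  step 4: 2  (read d: 2→2)
  step 5: 2  (read d: 2→2)
  step 6: 2  (read c: 2→2)

The earliest repeat is at step j = 2: A is in 2, which it already visited at step i = 1.
Since A has 3 states, any run of length ≥ 3 visits 3+1 states, so by pigeonhole some state repeats within the first 3 steps — that repeat gives the pumpable loop.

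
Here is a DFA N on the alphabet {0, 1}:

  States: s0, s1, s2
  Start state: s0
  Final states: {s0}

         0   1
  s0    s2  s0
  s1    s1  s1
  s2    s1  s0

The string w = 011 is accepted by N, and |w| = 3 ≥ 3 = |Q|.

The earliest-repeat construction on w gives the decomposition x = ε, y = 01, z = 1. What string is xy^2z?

xy^2z = ε·01·01·1 = 01011.
Reading y = 01 takes N from s0 back to s0, so after x·y·y the machine is still in s0, and z then leads to the accepting state s0. Hence 01011 ∈ L(N).

01011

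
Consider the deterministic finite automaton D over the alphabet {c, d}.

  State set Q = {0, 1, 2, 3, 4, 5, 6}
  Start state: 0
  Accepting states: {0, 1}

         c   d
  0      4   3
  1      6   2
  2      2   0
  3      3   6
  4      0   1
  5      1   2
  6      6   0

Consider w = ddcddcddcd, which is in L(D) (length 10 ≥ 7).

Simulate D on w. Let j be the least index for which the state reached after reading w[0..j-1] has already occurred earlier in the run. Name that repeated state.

State sequence: 0 -d-> 3 -d-> 6 -c-> 6 -d-> 0 -d-> 3 -c-> 3 -d-> 6 -d-> 0 -c-> 4 -d-> 1
First repeat at step 3: 6 was already visited.

The earliest repeat is at step j = 3: D is in 6, which it already visited at step i = 2.
With |Q| = 7, pigeonhole forces a state repeat no later than step 7; the substring read between the first and second visits to that state can be pumped.

6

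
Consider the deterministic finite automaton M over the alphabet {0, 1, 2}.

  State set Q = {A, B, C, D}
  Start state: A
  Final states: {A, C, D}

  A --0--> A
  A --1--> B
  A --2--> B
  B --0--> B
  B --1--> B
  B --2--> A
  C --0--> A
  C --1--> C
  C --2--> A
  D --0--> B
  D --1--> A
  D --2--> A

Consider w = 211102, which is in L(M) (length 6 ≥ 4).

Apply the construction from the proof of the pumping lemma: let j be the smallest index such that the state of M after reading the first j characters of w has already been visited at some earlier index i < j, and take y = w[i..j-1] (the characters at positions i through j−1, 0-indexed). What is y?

1

Run of M on w = 2 1 1 1 0 2:
  step 0: A  (start)
  step 1: B  (read 2: A→B)
  step 2: B  (read 1: B→B)   ← first repeat (B seen earlier)
  step 3: B  (read 1: B→B)
  step 4: B  (read 1: B→B)
  step 5: B  (read 0: B→B)
  step 6: A  (read 2: B→A)

So i = 1, j = 2, giving x = w[0:1] = 2, y = w[1:2] = 1, z = w[2:6] = 1102.
Check: |xy| = 2 ≤ 4 and |y| = 1 ≥ 1. Reading y takes M from B back to B, so every xyⁱz is accepted.
Since M has 4 states, any run of length ≥ 4 visits 4+1 states, so by pigeonhole some state repeats within the first 4 steps — that repeat gives the pumpable loop.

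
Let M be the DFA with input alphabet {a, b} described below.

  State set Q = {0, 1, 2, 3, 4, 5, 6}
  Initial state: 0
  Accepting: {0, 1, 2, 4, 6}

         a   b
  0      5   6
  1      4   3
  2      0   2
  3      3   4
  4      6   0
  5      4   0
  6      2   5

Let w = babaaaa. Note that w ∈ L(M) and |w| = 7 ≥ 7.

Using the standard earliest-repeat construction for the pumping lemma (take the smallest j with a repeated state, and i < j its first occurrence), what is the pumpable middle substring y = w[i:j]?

State sequence: 0 -b-> 6 -a-> 2 -b-> 2 -a-> 0 -a-> 5 -a-> 4 -a-> 6
First repeat at step 3: 2 was already visited.

So i = 2, j = 3, giving x = w[0:2] = ba, y = w[2:3] = b, z = w[3:7] = aaaa.
Check: |xy| = 3 ≤ 7 and |y| = 1 ≥ 1. Reading y takes M from 2 back to 2, so every xyⁱz is accepted.
The DFA has 7 states, so the proof of the pumping lemma guarantees a repeated state among the first 7+1 visited; the segment between the two visits is the pumpable y.

b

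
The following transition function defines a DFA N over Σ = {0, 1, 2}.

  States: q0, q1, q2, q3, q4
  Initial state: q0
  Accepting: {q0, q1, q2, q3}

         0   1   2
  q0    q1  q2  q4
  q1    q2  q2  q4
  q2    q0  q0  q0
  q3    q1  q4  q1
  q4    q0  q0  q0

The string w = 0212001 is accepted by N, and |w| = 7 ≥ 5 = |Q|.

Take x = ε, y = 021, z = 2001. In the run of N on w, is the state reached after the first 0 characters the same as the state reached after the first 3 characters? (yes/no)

yes

Run of N on the first 3 characters of w = 0 2 1:
  step 0: q0  (start)
  step 1: q1  (read 0: q0→q1)
  step 2: q4  (read 2: q1→q4)
  step 3: q0  (read 1: q4→q0)

After x (step 0): q0. After xy (step 3): q0.
They match, so y = 021 drives N around a cycle from q0 back to itself; pumping y any number of times keeps N in q0 before reading z, and xyⁱz ∈ L(N) for every i ≥ 0.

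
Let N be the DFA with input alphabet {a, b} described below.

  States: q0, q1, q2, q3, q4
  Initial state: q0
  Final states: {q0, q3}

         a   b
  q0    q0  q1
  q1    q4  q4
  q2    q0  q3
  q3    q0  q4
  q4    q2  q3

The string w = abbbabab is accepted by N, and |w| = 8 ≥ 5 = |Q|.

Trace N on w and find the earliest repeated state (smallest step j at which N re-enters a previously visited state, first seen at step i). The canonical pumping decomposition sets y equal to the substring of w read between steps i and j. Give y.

State sequence: q0 -a-> q0 -b-> q1 -b-> q4 -b-> q3 -a-> q0 -b-> q1 -a-> q4 -b-> q3
First repeat at step 1: q0 was already visited.

So i = 0, j = 1, giving x = w[0:0] = ε, y = w[0:1] = a, z = w[1:8] = bbbabab.
Check: |xy| = 1 ≤ 5 and |y| = 1 ≥ 1. Reading y takes N from q0 back to q0, so every xyⁱz is accepted.

a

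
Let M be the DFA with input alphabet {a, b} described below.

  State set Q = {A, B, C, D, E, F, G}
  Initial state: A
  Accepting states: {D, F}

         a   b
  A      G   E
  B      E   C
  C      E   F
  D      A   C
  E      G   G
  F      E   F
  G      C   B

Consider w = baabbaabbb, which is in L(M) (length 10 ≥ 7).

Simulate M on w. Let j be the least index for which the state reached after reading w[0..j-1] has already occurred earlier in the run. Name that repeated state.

F

Run of M on w = b a a b b a a b b b:
  step 0: A  (start)
  step 1: E  (read b: A→E)
  step 2: G  (read a: E→G)
  step 3: C  (read a: G→C)
  step 4: F  (read b: C→F)
  step 5: F  (read b: F→F)   ← first repeat (F seen earlier)
  step 6: E  (read a: F→E)
  step 7: G  (read a: E→G)
  step 8: B  (read b: G→B)
  step 9: C  (read b: B→C)
  step 10: F  (read b: C→F)

The earliest repeat is at step j = 5: M is in F, which it already visited at step i = 4.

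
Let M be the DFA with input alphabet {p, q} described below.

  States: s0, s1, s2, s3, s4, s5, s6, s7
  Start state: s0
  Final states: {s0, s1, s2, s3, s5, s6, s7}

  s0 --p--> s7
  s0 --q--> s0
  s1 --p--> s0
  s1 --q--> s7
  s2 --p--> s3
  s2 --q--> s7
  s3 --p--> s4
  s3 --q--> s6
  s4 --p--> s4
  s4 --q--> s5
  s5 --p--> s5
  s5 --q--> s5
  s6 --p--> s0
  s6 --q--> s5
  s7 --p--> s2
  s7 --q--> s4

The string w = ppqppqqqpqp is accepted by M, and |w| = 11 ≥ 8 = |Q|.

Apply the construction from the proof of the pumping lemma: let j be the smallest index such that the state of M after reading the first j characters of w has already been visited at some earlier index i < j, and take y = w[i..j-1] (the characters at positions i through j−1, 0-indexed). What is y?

pq

State sequence: s0 -p-> s7 -p-> s2 -q-> s7 -p-> s2 -p-> s3 -q-> s6 -q-> s5 -q-> s5 -p-> s5 -q-> s5 -p-> s5
First repeat at step 3: s7 was already visited.

So i = 1, j = 3, giving x = w[0:1] = p, y = w[1:3] = pq, z = w[3:11] = ppqqqpqp.
Check: |xy| = 3 ≤ 8 and |y| = 2 ≥ 1. Reading y takes M from s7 back to s7, so every xyⁱz is accepted.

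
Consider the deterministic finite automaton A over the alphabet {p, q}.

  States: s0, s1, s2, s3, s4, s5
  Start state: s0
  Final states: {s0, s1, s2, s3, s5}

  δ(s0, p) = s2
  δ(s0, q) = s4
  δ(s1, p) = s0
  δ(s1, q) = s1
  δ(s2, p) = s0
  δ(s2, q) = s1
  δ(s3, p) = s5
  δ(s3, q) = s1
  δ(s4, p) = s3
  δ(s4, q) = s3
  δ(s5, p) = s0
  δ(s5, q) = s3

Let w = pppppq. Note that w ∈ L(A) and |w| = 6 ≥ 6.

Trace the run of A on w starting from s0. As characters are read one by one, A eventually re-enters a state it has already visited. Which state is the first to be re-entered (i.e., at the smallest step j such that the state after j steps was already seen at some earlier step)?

Run of A on w = p p p p p q:
  step 0: s0  (start)
  step 1: s2  (read p: s0→s2)
  step 2: s0  (read p: s2→s0)   ← first repeat (s0 seen earlier)
  step 3: s2  (read p: s0→s2)
  step 4: s0  (read p: s2→s0)
  step 5: s2  (read p: s0→s2)
  step 6: s1  (read q: s2→s1)

The earliest repeat is at step j = 2: A is in s0, which it already visited at step i = 0.
The DFA has 6 states, so the proof of the pumping lemma guarantees a repeated state among the first 6+1 visited; the segment between the two visits is the pumpable y.

s0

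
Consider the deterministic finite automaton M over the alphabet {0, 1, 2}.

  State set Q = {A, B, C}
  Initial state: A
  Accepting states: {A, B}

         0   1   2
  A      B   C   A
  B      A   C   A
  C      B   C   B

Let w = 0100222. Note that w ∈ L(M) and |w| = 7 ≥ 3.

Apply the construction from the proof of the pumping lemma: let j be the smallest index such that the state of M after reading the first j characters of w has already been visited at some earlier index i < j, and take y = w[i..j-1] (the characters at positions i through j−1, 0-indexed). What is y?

10

Run of M on w = 0 1 0 0 2 2 2:
  step 0: A  (start)
  step 1: B  (read 0: A→B)
  step 2: C  (read 1: B→C)
  step 3: B  (read 0: C→B)   ← first repeat (B seen earlier)
  step 4: A  (read 0: B→A)
  step 5: A  (read 2: A→A)
  step 6: A  (read 2: A→A)
  step 7: A  (read 2: A→A)

So i = 1, j = 3, giving x = w[0:1] = 0, y = w[1:3] = 10, z = w[3:7] = 0222.
Check: |xy| = 3 ≤ 3 and |y| = 2 ≥ 1. Reading y takes M from B back to B, so every xyⁱz is accepted.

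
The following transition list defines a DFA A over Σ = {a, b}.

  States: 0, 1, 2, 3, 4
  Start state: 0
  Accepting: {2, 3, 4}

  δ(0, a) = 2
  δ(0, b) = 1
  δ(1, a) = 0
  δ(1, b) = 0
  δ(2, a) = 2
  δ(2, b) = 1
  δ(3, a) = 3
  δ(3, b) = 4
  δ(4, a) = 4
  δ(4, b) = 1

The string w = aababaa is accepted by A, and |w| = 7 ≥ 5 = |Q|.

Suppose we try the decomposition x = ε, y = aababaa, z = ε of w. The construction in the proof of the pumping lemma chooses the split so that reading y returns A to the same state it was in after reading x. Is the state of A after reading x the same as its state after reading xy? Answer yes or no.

no

Run of A on the first 7 characters of w = a a b a b a a:
  step 0: 0  (start)
  step 1: 2  (read a: 0→2)
  step 2: 2  (read a: 2→2)
  step 3: 1  (read b: 2→1)
  step 4: 0  (read a: 1→0)
  step 5: 1  (read b: 0→1)
  step 6: 0  (read a: 1→0)
  step 7: 2  (read a: 0→2)

After x (step 0): 0. After xy (step 7): 2.
They differ (0 ≠ 2), so y is not a cycle from the state after x; this split is not the one the pumping-lemma construction produces, and pumping y need not keep the string in L(A).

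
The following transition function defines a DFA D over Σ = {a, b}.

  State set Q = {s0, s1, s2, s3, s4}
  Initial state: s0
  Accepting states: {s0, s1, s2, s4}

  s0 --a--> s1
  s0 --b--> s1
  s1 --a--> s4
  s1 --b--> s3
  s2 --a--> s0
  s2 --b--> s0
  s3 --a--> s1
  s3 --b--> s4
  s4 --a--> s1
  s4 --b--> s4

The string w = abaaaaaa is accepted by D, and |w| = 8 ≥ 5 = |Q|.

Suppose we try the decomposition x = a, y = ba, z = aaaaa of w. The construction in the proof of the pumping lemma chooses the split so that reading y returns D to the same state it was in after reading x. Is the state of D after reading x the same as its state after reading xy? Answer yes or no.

State sequence: s0 -a-> s1 -b-> s3 -a-> s1

After x (step 1): s1. After xy (step 3): s1.
They match, so y = ba drives D around a cycle from s1 back to itself; pumping y any number of times keeps D in s1 before reading z, and xyⁱz ∈ L(D) for every i ≥ 0.

yes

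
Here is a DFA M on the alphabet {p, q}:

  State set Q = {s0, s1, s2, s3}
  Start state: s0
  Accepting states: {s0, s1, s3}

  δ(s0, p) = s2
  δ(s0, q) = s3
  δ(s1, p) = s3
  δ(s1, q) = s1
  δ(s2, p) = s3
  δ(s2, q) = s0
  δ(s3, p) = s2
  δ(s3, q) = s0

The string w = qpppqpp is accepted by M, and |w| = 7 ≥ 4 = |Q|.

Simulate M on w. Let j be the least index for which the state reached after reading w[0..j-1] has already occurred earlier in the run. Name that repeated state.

s3

State sequence: s0 -q-> s3 -p-> s2 -p-> s3 -p-> s2 -q-> s0 -p-> s2 -p-> s3
First repeat at step 3: s3 was already visited.

The earliest repeat is at step j = 3: M is in s3, which it already visited at step i = 1.
With |Q| = 4, pigeonhole forces a state repeat no later than step 4; the substring read between the first and second visits to that state can be pumped.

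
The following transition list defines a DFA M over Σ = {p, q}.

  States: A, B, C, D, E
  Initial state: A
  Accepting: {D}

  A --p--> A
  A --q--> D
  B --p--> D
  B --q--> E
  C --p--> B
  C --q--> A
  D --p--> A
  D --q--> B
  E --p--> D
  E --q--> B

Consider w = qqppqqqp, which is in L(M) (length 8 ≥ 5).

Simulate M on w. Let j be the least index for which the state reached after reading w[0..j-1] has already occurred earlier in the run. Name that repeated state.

Run of M on w = q q p p q q q p:
  step 0: A  (start)
  step 1: D  (read q: A→D)
  step 2: B  (read q: D→B)
  step 3: D  (read p: B→D)   ← first repeat (D seen earlier)
  step 4: A  (read p: D→A)
  step 5: D  (read q: A→D)
  step 6: B  (read q: D→B)
  step 7: E  (read q: B→E)
  step 8: D  (read p: E→D)

The earliest repeat is at step j = 3: M is in D, which it already visited at step i = 1.
With |Q| = 5, pigeonhole forces a state repeat no later than step 5; the substring read between the first and second visits to that state can be pumped.

D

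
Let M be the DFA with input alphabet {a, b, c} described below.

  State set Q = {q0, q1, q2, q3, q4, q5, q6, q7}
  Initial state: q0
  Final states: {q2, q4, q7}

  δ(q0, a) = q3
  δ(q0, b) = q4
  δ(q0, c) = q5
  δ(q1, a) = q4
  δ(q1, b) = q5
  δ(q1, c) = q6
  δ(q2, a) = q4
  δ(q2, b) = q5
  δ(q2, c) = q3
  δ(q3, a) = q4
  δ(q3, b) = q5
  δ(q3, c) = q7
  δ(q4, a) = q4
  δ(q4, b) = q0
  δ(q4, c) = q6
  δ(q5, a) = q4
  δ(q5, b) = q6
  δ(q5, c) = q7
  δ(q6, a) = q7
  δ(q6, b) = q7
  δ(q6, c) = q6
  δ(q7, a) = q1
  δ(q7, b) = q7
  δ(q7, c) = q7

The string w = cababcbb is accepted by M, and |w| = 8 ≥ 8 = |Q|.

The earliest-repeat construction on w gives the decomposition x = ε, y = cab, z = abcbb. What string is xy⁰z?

abcbb

xy⁰z = xz = ε·abcbb = abcbb.
Reading y = cab takes M from q0 back to q0, so after x the machine is still in q0, and z then leads to the accepting state q7. Hence abcbb ∈ L(M).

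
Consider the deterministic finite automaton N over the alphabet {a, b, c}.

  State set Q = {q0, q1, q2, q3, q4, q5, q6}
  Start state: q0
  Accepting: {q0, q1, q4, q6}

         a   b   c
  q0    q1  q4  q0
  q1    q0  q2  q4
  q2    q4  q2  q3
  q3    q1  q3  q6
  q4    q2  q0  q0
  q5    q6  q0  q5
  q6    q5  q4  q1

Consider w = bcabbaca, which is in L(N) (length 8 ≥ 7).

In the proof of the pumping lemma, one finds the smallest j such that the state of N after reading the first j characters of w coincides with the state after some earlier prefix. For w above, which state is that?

Run of N on w = b c a b b a c a:
  step 0: q0  (start)
  step 1: q4  (read b: q0→q4)
  step 2: q0  (read c: q4→q0)   ← first repeat (q0 seen earlier)
  step 3: q1  (read a: q0→q1)
  step 4: q2  (read b: q1→q2)
  step 5: q2  (read b: q2→q2)
  step 6: q4  (read a: q2→q4)
  step 7: q0  (read c: q4→q0)
  step 8: q1  (read a: q0→q1)

The earliest repeat is at step j = 2: N is in q0, which it already visited at step i = 0.
The DFA has 7 states, so the proof of the pumping lemma guarantees a repeated state among the first 7+1 visited; the segment between the two visits is the pumpable y.

q0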